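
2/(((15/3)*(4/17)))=17/10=1.70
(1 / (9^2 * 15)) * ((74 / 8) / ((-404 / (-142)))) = 2627 / 981720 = 0.00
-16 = -16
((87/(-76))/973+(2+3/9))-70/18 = -1.56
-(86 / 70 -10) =307 / 35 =8.77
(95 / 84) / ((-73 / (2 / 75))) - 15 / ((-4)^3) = 344317 / 1471680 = 0.23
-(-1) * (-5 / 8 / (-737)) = 5 / 5896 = 0.00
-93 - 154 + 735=488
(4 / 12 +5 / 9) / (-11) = -0.08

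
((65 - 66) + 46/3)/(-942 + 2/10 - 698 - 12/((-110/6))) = -2365/270459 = -0.01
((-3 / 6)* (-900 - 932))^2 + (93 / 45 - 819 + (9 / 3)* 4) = 838251.07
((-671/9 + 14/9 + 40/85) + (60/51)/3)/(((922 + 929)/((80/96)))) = -18395/566406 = -0.03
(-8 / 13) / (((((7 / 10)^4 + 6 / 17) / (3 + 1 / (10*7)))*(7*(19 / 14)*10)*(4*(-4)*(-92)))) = -89675 / 4009189639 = -0.00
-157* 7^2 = -7693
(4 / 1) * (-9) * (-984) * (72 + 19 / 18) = 2587920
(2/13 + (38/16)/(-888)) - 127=-11714743/92352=-126.85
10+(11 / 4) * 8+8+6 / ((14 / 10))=310 / 7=44.29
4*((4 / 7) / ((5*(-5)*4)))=-0.02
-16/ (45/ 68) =-1088/ 45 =-24.18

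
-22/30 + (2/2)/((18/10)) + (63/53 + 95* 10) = 2268161/2385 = 951.01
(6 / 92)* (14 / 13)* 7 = 147 / 299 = 0.49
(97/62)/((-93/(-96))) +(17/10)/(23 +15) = 606097/365180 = 1.66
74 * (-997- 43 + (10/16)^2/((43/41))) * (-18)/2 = 952731315/1376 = 692391.94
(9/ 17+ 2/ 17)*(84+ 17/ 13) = 12199/ 221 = 55.20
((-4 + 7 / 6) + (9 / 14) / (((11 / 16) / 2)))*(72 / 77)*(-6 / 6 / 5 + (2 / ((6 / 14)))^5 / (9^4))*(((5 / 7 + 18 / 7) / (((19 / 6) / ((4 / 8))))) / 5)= -814927076 / 63495684945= -0.01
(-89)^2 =7921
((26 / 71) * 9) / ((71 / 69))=16146 / 5041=3.20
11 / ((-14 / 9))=-7.07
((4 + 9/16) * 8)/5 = 73/10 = 7.30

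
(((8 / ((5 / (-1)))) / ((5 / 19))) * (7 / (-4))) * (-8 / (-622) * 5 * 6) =6384 / 1555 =4.11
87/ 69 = 29/ 23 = 1.26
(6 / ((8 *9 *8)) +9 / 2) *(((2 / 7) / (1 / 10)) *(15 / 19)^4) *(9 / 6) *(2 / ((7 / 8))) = 109603125 / 6385729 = 17.16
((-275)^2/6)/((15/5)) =75625/18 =4201.39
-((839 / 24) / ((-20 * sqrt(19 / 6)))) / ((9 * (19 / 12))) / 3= 839 * sqrt(114) / 389880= 0.02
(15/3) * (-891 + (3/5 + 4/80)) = -17807/4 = -4451.75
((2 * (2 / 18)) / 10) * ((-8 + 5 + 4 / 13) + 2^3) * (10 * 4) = 184 / 39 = 4.72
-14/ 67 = -0.21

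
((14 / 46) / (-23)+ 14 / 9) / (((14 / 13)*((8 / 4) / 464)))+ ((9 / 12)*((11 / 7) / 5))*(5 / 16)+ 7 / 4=712577353 / 2132928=334.08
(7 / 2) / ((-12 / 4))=-7 / 6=-1.17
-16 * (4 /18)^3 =-128 /729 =-0.18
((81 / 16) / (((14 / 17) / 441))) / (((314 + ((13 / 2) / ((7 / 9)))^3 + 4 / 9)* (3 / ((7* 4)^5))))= 384078529191168 / 22180037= 17316406.15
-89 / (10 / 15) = -267 / 2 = -133.50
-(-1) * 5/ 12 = 5/ 12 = 0.42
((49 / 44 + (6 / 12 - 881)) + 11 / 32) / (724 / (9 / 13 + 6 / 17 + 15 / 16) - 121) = -2169364653 / 602530016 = -3.60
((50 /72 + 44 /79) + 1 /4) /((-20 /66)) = -4697 /948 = -4.95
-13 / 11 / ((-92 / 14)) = 91 / 506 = 0.18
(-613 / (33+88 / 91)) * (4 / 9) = -223132 / 27819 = -8.02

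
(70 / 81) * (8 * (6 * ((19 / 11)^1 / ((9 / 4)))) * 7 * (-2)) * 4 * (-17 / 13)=81034240 / 34749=2331.99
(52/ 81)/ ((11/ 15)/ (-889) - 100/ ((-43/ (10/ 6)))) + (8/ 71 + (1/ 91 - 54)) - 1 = -21207275127104/ 387625944069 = -54.71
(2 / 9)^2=4 / 81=0.05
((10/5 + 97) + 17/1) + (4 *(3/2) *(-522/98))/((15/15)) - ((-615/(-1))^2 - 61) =-18525918/49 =-378079.96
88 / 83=1.06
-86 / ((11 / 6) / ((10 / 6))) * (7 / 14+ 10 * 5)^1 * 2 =-7896.36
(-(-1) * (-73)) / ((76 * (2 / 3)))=-219 / 152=-1.44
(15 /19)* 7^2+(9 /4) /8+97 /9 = 272195 /5472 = 49.74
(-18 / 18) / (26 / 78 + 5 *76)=-3 / 1141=-0.00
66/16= 33/8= 4.12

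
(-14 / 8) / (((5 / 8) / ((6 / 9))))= -28 / 15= -1.87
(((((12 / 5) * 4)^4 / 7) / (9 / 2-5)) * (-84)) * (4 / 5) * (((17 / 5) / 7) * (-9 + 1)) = -69306679296 / 109375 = -633661.07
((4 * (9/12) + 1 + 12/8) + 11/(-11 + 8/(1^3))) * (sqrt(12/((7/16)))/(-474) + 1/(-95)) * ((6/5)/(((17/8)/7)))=-0.16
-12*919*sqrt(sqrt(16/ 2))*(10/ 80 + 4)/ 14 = -90981*2^(3/ 4)/ 28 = -5464.69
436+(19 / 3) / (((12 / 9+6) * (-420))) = 4028621 / 9240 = 436.00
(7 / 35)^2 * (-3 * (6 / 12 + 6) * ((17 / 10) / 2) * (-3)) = 1.99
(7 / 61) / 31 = 7 / 1891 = 0.00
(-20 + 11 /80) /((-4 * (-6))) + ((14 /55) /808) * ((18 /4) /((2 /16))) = -1741187 /2133120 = -0.82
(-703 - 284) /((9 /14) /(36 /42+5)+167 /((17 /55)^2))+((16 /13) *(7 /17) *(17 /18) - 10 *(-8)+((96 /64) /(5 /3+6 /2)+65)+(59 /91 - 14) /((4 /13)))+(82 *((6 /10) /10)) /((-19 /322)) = 595056927533147 /32232239225550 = 18.46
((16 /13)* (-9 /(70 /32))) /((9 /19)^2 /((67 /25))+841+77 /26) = -111453696 /18577579685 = -0.01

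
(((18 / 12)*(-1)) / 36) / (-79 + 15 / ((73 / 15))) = 0.00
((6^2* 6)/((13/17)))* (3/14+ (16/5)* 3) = 1261332/455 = 2772.16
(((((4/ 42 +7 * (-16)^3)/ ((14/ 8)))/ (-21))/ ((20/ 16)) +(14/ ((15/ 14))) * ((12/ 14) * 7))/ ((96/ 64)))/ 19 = 21687728/ 879795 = 24.65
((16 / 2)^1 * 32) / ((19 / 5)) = 1280 / 19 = 67.37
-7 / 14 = -0.50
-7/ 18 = -0.39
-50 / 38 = -25 / 19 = -1.32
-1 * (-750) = 750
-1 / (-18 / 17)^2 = -289 / 324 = -0.89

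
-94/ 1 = -94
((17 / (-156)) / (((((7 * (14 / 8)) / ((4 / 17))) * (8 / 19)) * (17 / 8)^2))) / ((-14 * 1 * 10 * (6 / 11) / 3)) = 836 / 19329765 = 0.00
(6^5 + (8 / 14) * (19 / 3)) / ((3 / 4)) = 653488 / 63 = 10372.83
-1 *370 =-370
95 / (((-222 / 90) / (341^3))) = -56503844925 / 37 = -1527130943.92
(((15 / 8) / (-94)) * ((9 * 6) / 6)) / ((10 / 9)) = -243 / 1504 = -0.16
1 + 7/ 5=12/ 5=2.40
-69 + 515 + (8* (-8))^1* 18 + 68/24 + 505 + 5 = -1159/6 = -193.17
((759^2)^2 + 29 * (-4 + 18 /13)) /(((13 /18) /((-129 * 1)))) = -10017807247792854 /169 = -59276965963271.33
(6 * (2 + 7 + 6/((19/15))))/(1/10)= 15660/19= 824.21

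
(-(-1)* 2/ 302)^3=1/ 3442951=0.00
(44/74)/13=22/481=0.05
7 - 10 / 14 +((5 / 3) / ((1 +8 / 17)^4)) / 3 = 31522147 / 4921875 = 6.40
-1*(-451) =451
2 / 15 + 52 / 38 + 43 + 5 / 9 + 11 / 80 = 123653 / 2736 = 45.19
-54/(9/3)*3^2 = -162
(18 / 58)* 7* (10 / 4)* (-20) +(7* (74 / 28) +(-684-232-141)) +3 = -1144.12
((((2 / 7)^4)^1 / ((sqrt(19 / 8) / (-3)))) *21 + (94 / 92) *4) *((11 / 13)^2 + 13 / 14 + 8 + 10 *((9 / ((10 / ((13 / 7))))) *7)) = 14083127 / 27209- 43148304 *sqrt(38) / 7709611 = 483.09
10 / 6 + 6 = 23 / 3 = 7.67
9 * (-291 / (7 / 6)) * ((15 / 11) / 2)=-117855 / 77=-1530.58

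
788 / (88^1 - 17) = 788 / 71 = 11.10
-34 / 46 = -0.74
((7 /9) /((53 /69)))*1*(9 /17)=0.54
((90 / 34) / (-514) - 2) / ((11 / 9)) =-157689 / 96118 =-1.64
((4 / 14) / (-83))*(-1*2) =4 / 581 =0.01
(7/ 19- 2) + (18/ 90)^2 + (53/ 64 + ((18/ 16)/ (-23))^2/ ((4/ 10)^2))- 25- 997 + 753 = -269.75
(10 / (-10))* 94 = -94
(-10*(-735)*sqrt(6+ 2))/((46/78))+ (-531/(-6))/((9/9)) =177/2+ 573300*sqrt(2)/23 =35339.31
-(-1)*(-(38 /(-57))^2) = -4 /9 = -0.44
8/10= 4/5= 0.80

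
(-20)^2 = 400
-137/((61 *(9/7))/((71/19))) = -68089/10431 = -6.53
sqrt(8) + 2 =2 + 2 * sqrt(2) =4.83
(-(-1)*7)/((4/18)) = 63/2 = 31.50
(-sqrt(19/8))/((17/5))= -5 * sqrt(38)/68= -0.45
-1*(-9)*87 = 783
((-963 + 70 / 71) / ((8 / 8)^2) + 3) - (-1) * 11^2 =-59499 / 71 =-838.01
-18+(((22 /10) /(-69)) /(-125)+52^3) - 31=6061606886 /43125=140559.00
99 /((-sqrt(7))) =-99 * sqrt(7) /7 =-37.42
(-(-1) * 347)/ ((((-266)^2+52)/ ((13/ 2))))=4511/ 141616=0.03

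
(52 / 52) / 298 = 0.00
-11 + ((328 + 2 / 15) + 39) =5342 / 15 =356.13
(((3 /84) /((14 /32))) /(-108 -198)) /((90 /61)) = -61 /337365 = -0.00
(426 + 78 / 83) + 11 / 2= 71785 / 166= 432.44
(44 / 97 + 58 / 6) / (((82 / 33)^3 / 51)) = 1799185905 / 53482696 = 33.64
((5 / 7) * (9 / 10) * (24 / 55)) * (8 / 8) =108 / 385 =0.28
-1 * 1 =-1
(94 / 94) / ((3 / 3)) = 1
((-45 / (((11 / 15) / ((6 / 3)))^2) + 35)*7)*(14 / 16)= -1776985 / 968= -1835.73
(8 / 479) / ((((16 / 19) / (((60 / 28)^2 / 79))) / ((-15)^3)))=-14428125 / 3708418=-3.89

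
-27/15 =-9/5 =-1.80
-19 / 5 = -3.80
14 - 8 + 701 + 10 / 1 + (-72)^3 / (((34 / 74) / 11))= -151899747 / 17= -8935279.24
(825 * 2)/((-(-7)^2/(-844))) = 1392600/49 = 28420.41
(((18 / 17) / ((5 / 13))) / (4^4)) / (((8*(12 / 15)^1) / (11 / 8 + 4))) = 5031 / 557056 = 0.01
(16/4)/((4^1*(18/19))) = 19/18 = 1.06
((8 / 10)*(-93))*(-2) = 744 / 5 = 148.80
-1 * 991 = -991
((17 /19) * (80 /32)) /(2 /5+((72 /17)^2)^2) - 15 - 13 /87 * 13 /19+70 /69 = -48014939308421 /3409957617412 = -14.08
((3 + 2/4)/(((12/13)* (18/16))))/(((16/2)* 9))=91/1944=0.05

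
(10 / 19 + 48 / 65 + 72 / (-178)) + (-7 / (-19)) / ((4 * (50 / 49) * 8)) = 30655411 / 35172800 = 0.87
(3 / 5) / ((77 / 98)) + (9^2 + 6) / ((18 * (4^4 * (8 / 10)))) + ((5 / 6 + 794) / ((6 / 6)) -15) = 87929101 / 112640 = 780.62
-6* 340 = -2040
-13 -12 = -25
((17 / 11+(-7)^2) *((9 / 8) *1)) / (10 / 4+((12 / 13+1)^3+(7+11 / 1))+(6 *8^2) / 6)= 305383 / 491997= 0.62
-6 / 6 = -1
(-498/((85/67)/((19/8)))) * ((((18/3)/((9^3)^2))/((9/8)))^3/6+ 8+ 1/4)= -8478140713274074038331775/1102295001621161544624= -7691.35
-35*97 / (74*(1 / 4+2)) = -6790 / 333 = -20.39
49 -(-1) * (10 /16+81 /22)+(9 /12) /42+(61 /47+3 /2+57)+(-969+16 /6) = -18526619 /21714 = -853.21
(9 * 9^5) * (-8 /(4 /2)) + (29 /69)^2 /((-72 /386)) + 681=-364230888181 /171396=-2125083.95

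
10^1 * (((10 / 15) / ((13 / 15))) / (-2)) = -50 / 13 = -3.85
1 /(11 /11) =1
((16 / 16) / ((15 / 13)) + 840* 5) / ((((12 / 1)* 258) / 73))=4599949 / 46440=99.05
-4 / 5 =-0.80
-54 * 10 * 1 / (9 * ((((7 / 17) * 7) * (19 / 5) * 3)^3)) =-12282500 / 7262590419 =-0.00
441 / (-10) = -441 / 10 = -44.10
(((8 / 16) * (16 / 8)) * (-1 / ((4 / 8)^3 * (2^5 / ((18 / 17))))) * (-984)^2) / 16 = -272322 / 17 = -16018.94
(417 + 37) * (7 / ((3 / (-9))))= -9534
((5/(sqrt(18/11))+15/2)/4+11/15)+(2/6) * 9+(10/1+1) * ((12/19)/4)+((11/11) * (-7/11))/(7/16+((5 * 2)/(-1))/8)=5 * sqrt(22)/24+2650181/326040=9.11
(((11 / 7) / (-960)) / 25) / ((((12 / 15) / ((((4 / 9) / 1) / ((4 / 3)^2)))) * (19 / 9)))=-33 / 3404800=-0.00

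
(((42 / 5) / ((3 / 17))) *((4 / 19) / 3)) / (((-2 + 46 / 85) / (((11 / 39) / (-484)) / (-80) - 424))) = 117752192537 / 121286880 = 970.86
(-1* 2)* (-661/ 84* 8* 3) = 2644/ 7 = 377.71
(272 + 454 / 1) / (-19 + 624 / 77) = -66.63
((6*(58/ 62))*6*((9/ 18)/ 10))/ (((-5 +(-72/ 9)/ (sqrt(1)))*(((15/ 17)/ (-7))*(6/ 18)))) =31059/ 10075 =3.08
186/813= 62/271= 0.23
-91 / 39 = -2.33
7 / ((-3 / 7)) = -16.33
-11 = -11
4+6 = 10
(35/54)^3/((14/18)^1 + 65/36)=42875/406782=0.11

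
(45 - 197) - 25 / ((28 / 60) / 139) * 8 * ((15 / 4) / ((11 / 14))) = -3129172 / 11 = -284470.18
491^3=118370771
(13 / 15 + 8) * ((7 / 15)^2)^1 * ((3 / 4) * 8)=11.59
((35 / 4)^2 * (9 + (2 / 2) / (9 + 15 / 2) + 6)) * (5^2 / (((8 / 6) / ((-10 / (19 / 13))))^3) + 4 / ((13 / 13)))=-112725402015275 / 28972416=-3890783.63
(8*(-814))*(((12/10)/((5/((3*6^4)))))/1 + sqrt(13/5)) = -151911936/25-6512*sqrt(65)/5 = -6086977.72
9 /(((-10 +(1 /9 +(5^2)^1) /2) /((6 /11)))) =486 /253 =1.92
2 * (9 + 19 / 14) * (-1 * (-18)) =2610 / 7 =372.86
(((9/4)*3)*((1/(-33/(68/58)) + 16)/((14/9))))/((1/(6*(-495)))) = -83532465/406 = -205744.99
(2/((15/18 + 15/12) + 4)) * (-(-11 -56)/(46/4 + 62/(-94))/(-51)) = -50384/1264579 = -0.04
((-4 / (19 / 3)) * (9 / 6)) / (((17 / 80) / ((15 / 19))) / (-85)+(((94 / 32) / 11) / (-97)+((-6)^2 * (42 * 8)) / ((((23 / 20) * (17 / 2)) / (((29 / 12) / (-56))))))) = 22528638000 / 1270041492121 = 0.02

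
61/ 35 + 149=5276/ 35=150.74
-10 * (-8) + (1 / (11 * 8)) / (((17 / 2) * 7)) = 418881 / 5236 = 80.00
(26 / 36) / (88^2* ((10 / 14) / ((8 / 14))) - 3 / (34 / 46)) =221 / 2960838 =0.00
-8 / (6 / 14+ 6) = -56 / 45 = -1.24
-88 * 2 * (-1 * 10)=1760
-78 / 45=-26 / 15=-1.73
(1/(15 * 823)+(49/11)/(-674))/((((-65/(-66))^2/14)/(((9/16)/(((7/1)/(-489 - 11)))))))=177454827/46872319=3.79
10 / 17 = 0.59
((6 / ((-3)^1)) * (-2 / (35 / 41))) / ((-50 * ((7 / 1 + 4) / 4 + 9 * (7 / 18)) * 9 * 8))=-41 / 196875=-0.00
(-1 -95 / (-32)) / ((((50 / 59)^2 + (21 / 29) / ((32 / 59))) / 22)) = 139915314 / 6632959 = 21.09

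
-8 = -8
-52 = -52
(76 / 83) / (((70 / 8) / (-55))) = -3344 / 581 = -5.76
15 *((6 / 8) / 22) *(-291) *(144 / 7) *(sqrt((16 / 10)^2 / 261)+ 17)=-52343.04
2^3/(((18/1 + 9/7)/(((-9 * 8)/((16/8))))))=-224/15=-14.93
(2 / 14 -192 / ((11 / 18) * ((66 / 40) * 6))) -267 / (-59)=-1352632 / 49973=-27.07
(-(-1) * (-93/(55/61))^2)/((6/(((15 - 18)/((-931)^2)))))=-32182929/5243904050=-0.01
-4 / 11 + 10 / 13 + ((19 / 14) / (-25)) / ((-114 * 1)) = 0.41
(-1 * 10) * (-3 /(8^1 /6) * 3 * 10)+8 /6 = 676.33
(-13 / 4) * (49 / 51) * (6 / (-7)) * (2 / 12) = 91 / 204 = 0.45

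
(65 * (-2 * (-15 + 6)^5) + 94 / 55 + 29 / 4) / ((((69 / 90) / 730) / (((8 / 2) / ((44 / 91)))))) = 168280811903295 / 2783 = 60467413547.72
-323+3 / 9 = -968 / 3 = -322.67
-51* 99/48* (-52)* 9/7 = 196911/28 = 7032.54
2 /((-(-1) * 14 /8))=8 /7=1.14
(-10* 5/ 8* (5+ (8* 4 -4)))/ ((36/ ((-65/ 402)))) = 17875/ 19296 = 0.93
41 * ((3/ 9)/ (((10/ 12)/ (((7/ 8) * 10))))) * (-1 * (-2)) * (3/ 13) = 861/ 13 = 66.23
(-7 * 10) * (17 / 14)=-85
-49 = -49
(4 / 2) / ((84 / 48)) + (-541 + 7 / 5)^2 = 50954628 / 175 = 291169.30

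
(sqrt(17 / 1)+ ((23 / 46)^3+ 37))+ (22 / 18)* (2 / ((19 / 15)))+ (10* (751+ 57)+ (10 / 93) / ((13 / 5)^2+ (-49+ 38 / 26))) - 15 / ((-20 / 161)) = sqrt(17)+ 514560287631 / 62448136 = 8243.93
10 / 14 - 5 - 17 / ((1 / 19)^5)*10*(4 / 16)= -1473278965 / 14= -105234211.79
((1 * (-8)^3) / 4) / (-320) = 2 / 5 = 0.40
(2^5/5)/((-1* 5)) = -32/25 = -1.28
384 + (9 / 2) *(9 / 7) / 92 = 494673 / 1288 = 384.06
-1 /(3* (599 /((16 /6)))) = -8 /5391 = -0.00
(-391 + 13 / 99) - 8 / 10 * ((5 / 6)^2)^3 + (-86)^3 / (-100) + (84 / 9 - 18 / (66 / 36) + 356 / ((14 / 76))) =7901.51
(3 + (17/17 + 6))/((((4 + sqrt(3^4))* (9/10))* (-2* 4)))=-25/234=-0.11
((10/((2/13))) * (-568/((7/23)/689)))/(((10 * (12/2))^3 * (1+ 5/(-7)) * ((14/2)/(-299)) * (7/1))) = 4373407519/529200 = 8264.19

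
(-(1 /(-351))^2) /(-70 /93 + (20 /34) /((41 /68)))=-1271 /34906950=-0.00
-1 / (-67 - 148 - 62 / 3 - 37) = 3 / 818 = 0.00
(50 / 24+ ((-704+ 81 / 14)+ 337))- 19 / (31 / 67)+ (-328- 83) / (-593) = -616900393 / 1544172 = -399.50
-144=-144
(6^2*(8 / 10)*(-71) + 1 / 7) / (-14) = 71563 / 490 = 146.05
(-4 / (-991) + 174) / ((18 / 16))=1379504 / 8919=154.67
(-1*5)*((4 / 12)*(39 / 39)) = -5 / 3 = -1.67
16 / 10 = 8 / 5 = 1.60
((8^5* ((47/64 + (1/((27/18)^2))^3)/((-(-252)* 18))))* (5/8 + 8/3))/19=24242888/23560551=1.03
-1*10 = -10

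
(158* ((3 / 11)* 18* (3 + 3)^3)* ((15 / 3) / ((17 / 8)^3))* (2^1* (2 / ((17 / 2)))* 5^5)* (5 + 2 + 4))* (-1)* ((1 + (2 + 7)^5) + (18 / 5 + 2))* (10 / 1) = -69653935300608000000 / 83521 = -833969125137486.38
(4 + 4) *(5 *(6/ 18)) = 40/ 3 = 13.33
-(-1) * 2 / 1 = 2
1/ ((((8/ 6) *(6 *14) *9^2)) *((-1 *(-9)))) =1/ 81648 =0.00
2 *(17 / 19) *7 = 238 / 19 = 12.53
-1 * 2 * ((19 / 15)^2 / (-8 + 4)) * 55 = 3971 / 90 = 44.12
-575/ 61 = -9.43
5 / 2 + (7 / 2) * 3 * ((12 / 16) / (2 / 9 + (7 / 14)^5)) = 4901 / 146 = 33.57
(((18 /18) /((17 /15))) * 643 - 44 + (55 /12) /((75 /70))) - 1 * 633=-32243 /306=-105.37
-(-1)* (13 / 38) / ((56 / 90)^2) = 26325 / 29792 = 0.88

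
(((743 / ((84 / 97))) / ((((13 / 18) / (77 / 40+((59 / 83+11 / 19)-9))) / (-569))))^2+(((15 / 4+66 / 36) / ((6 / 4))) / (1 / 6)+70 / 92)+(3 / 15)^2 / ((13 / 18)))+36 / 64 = 2838328534936231773609786773 / 185600506041600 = 15292676703694.20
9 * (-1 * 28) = -252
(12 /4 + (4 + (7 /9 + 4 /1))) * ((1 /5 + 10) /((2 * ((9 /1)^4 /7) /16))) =100912 /98415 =1.03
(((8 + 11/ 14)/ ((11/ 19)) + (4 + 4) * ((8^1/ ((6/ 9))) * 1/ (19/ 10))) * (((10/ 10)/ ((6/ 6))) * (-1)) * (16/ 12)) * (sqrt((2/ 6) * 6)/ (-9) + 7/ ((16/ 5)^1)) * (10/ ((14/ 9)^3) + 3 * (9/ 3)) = -5124237165/ 2293984 + 113871937 * sqrt(2)/ 1003618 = -2073.31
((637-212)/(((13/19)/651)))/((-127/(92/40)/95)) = -2297232525/3302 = -695709.43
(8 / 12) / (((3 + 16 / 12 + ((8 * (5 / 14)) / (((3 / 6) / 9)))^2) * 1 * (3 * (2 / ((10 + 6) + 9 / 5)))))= 4361 / 5841555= 0.00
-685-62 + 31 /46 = -34331 /46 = -746.33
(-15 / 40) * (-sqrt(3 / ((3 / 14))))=3 * sqrt(14) / 8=1.40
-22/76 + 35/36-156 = -155.32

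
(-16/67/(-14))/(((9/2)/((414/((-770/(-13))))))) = 4784/180565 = 0.03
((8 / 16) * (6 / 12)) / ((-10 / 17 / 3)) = -51 / 40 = -1.28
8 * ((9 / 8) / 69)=3 / 23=0.13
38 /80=19 /40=0.48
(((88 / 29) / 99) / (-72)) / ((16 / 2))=-1 / 18792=-0.00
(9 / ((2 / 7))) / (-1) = -63 / 2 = -31.50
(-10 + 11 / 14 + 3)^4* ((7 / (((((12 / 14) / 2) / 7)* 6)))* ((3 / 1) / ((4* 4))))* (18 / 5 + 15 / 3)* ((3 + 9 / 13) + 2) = 30382669917 / 116480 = 260840.23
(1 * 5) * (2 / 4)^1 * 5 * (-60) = -750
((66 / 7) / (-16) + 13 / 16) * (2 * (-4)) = -25 / 14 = -1.79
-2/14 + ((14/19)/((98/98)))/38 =-312/2527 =-0.12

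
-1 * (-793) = 793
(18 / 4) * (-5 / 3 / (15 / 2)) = -1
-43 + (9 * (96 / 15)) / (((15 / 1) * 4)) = -42.04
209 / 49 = 4.27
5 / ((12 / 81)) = 135 / 4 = 33.75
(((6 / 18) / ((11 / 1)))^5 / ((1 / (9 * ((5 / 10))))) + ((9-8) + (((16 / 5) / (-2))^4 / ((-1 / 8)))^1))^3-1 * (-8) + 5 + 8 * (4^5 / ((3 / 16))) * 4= 6222848948671970554892094642178627 / 160587452575406755142578125000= 38750.53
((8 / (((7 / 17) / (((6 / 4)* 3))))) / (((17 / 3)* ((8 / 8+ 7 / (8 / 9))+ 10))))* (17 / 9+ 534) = 66144 / 151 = 438.04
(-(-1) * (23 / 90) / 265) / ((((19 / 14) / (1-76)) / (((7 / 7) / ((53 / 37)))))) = -5957 / 160113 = -0.04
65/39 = 5/3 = 1.67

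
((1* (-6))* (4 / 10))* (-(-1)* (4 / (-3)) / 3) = 16 / 15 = 1.07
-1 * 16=-16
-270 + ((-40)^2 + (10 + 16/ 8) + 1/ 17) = 22815/ 17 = 1342.06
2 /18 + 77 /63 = 4 /3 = 1.33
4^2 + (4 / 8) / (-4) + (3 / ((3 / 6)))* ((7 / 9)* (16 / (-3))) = -9.01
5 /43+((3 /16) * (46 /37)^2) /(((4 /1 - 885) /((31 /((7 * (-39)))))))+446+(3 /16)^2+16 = 462.15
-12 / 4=-3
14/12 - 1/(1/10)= -53/6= -8.83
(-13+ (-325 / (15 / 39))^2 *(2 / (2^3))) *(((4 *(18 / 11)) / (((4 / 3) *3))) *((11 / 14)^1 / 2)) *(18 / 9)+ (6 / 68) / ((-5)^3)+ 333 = 13674547083 / 59500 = 229824.32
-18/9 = -2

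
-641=-641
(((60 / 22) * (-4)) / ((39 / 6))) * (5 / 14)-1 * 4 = -4604 / 1001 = -4.60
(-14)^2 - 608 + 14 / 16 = -3289 / 8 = -411.12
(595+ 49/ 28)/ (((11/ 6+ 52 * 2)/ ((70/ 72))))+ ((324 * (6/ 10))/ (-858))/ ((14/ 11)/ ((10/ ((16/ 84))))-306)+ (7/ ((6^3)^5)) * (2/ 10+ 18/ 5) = 537181387860467836069/ 97977600814456995840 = 5.48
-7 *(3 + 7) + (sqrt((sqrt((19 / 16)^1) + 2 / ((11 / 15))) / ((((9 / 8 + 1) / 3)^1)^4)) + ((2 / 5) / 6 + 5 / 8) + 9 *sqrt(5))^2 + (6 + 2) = -62 + (263857 + 34560 *sqrt(11) *sqrt(11 *sqrt(19) + 120) + 3433320 *sqrt(5))^2 / 145526990400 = 548.59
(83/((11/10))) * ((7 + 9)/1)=13280/11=1207.27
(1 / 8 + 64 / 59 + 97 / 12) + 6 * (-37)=-301193 / 1416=-212.71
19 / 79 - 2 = -139 / 79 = -1.76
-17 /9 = -1.89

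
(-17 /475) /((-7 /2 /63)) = 0.64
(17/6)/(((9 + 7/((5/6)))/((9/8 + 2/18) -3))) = -10795/37584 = -0.29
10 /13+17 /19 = 411 /247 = 1.66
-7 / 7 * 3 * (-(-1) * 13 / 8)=-39 / 8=-4.88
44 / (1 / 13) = 572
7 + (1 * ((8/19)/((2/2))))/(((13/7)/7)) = 2121/247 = 8.59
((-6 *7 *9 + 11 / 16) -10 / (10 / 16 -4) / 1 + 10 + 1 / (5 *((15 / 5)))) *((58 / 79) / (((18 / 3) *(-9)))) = 22818679 / 4607280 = 4.95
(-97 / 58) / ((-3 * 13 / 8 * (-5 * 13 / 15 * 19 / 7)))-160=-14901756 / 93119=-160.03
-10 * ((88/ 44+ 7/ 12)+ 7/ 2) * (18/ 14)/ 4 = -1095/ 56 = -19.55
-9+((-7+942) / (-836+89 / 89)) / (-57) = -85484 / 9519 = -8.98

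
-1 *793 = -793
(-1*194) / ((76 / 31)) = -3007 / 38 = -79.13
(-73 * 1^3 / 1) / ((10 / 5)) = -73 / 2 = -36.50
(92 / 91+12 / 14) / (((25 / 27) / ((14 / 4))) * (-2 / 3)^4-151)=-371790 / 30041167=-0.01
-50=-50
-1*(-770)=770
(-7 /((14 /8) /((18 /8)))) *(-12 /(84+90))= 18 /29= 0.62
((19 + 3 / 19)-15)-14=-187 / 19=-9.84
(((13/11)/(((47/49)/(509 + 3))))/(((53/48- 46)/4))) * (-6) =375717888/1114135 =337.23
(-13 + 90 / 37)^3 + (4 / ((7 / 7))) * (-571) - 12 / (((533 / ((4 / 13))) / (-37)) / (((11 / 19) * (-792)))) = -23884256681209 / 6668518103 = -3581.64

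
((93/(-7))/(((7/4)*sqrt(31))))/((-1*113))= 12*sqrt(31)/5537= 0.01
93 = 93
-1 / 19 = -0.05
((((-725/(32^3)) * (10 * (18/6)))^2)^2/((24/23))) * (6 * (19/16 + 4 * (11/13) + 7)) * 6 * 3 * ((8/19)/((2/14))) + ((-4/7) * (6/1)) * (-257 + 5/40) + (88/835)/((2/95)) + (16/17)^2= 37805177693501701075688698591/24051881511839200484261888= 1571.82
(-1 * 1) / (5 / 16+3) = -16 / 53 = -0.30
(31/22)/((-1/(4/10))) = -31/55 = -0.56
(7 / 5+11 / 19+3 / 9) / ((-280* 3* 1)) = -659 / 239400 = -0.00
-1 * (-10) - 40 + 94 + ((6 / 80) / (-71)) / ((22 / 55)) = 72701 / 1136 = 64.00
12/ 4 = 3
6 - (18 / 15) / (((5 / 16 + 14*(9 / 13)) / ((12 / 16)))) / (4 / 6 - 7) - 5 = 200503 / 197695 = 1.01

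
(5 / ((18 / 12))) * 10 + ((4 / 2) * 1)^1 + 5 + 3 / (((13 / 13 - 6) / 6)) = 551 / 15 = 36.73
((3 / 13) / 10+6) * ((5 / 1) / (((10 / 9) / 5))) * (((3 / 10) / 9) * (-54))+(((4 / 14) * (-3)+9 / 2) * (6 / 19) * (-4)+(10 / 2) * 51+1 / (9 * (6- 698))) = 87003388 / 13460265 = 6.46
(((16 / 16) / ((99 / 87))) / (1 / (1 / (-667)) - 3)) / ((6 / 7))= -203 / 132660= -0.00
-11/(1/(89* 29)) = -28391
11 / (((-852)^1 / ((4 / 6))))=-11 / 1278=-0.01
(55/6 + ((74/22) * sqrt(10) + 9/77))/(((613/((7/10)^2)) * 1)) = 30023/4045800 + 1813 * sqrt(10)/674300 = 0.02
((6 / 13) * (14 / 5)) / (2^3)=21 / 130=0.16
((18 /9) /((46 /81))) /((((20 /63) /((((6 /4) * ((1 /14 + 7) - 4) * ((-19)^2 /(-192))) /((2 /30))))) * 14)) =-33948801 /329728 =-102.96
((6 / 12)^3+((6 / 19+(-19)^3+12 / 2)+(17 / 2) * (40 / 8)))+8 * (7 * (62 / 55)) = -56404351 / 8360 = -6746.93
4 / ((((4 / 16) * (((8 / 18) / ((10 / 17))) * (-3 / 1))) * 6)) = -20 / 17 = -1.18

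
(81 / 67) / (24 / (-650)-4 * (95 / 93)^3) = -21174698025 / 75324065528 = -0.28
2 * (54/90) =1.20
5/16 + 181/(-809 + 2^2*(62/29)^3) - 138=-41437218511/300438224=-137.92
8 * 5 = 40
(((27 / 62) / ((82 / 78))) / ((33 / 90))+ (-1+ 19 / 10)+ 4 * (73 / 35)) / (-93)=-10151357 / 91016310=-0.11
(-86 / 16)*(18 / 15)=-129 / 20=-6.45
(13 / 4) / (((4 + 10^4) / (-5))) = -65 / 40016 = -0.00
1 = 1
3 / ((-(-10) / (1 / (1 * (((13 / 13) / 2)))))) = 3 / 5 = 0.60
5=5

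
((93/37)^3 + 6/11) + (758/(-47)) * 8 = -2948620997/26187601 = -112.60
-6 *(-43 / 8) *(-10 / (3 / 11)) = -2365 / 2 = -1182.50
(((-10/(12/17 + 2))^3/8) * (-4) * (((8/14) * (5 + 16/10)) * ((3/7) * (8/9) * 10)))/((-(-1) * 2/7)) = 108086000/85169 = 1269.08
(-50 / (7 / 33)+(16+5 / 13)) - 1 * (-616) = 36097 / 91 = 396.67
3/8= 0.38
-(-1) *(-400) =-400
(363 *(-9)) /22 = -297 /2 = -148.50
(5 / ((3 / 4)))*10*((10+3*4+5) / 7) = 1800 / 7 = 257.14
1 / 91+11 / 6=1007 / 546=1.84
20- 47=-27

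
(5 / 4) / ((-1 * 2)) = -5 / 8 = -0.62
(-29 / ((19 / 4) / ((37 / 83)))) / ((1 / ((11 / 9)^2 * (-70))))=284.59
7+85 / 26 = 267 / 26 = 10.27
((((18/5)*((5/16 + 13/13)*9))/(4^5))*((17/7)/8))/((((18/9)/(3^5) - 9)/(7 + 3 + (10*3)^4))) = -81311476833/71598080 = -1135.67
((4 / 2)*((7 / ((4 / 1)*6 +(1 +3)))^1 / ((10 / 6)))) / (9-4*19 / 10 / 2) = 3 / 52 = 0.06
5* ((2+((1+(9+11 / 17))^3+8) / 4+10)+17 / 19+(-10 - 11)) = 551927235 / 373388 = 1478.16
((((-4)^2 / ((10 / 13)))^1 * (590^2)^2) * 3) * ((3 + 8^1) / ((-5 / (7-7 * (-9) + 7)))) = -1280872914921600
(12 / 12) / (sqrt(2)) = 0.71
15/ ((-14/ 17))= -255/ 14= -18.21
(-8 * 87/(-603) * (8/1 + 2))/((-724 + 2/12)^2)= 27840/1263730483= 0.00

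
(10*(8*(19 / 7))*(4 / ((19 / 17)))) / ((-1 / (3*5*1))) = -81600 / 7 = -11657.14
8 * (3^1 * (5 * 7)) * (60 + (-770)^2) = 498086400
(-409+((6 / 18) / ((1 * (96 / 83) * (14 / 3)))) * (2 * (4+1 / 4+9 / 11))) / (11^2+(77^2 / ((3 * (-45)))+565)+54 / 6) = -543366135 / 866302976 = -0.63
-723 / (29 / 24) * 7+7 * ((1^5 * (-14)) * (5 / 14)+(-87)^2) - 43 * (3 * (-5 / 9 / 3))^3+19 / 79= 81448002352 / 1670139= 48767.20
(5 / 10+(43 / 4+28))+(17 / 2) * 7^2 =1823 / 4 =455.75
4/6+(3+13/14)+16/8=277/42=6.60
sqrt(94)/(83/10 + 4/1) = 10 *sqrt(94)/123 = 0.79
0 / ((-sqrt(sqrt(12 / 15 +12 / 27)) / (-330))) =0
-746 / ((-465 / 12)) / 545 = 2984 / 84475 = 0.04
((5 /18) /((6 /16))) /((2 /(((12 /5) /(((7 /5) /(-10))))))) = -400 /63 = -6.35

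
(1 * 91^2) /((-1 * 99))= -8281 /99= -83.65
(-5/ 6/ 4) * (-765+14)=3755/ 24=156.46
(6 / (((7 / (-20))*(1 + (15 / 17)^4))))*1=-5011260 / 469511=-10.67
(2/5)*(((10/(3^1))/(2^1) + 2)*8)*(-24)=-1408/5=-281.60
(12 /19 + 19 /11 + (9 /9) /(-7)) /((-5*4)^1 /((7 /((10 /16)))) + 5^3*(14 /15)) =19452 /1008425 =0.02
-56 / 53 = -1.06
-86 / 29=-2.97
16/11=1.45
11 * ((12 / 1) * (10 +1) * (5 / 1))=7260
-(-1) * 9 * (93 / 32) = 26.16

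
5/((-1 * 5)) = -1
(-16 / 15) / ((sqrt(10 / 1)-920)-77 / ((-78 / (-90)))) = 2704 * sqrt(10) / 2580023025+ 545584 / 516004605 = 0.00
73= 73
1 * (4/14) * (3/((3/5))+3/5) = 8/5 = 1.60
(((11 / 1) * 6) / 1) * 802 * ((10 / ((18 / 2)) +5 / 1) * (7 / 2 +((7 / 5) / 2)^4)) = 604911307 / 500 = 1209822.61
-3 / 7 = -0.43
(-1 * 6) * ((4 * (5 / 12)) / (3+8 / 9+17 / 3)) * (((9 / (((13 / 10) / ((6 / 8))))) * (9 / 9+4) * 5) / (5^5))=-243 / 5590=-0.04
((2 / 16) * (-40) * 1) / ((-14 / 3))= 15 / 14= 1.07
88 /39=2.26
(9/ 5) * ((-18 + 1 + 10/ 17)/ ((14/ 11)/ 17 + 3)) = -27621/ 2875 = -9.61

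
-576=-576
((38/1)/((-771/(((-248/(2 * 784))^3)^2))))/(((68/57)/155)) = -49660268470355/495391406335336448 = -0.00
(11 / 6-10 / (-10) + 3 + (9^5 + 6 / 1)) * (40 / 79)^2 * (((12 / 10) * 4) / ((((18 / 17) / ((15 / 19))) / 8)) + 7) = 191924084000 / 355737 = 539511.17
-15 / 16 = -0.94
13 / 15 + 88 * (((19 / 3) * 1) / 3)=186.64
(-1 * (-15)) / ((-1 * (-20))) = 0.75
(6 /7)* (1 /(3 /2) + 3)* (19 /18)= 209 /63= 3.32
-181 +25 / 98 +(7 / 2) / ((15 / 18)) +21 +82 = -36037 / 490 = -73.54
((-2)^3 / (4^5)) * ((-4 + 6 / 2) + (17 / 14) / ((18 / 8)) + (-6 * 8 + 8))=2549 / 8064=0.32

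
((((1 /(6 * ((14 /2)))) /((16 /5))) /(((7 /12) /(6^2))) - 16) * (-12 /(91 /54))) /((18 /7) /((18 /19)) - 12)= -493452 /41405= -11.92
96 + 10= 106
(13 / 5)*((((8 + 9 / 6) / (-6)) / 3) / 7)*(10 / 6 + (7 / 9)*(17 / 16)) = -88673 / 181440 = -0.49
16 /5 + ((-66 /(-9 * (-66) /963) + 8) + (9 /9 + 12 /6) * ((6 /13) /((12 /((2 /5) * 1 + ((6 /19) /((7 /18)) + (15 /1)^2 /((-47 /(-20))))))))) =-34379404 /406315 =-84.61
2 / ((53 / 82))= 164 / 53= 3.09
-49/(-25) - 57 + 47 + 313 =7624/25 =304.96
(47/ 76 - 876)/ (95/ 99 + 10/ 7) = -366.55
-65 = -65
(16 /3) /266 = 8 /399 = 0.02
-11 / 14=-0.79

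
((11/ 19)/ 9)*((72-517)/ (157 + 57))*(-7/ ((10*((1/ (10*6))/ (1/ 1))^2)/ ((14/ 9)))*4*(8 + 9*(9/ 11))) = 589607200/ 18297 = 32224.26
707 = 707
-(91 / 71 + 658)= -46809 / 71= -659.28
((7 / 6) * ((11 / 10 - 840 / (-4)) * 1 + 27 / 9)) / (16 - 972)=-14987 / 57360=-0.26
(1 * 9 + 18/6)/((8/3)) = 4.50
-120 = -120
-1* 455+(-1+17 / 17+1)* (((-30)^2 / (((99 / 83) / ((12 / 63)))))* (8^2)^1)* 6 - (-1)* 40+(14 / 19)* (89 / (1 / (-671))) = 15758173 / 1463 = 10771.14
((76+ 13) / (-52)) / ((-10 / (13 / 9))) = 89 / 360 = 0.25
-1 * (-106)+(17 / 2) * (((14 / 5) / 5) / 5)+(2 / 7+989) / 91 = 9381678 / 79625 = 117.82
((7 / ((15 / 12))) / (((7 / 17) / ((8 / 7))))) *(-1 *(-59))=32096 / 35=917.03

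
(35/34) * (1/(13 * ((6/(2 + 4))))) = 35/442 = 0.08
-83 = -83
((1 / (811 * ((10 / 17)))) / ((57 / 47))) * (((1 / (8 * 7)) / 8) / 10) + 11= 22780666399 / 2070969600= 11.00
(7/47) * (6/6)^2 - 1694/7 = -11367/47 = -241.85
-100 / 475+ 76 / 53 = 1232 / 1007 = 1.22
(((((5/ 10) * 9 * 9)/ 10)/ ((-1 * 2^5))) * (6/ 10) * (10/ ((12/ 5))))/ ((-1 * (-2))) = -81/ 512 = -0.16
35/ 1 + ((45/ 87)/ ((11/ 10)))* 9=12515/ 319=39.23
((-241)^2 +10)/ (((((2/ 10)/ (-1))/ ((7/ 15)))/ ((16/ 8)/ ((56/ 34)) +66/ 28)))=-1452275/ 3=-484091.67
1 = 1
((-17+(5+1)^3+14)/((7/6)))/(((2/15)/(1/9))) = 1065/7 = 152.14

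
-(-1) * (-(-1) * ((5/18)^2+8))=2617/324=8.08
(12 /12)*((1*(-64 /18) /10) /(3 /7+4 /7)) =-0.36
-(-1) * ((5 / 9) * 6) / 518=5 / 777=0.01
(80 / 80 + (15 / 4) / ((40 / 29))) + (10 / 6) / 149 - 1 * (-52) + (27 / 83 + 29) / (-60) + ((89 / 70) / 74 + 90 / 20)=6125094435 / 102497696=59.76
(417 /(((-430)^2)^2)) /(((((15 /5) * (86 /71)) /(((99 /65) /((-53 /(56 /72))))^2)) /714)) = 20889248457 /17446998767350750000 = 0.00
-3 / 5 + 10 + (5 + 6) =102 / 5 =20.40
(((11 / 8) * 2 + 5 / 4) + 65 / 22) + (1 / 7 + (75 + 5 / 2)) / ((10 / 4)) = 29269 / 770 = 38.01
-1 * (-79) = 79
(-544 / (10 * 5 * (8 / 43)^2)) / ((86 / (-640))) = 2339.20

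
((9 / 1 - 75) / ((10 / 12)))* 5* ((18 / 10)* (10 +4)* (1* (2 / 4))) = -24948 / 5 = -4989.60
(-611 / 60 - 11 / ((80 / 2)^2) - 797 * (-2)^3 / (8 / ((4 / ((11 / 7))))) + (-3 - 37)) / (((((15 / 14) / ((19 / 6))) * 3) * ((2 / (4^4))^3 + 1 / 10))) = 19492.16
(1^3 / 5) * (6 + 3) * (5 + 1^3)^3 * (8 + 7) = 5832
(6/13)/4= 3/26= 0.12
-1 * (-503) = 503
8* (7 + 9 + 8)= 192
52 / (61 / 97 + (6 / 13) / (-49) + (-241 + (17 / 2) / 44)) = -282746464 / 1306002499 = -0.22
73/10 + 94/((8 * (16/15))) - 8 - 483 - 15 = -487.68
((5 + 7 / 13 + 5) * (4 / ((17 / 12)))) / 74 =3288 / 8177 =0.40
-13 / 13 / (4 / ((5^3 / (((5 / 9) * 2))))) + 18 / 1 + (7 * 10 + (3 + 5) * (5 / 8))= 519 / 8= 64.88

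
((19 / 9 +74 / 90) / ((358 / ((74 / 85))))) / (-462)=-74 / 4792725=-0.00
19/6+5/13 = 277/78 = 3.55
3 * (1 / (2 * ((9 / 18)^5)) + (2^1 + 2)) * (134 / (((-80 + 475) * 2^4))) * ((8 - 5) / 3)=201 / 158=1.27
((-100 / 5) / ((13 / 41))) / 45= -164 / 117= -1.40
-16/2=-8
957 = 957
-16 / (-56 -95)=16 / 151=0.11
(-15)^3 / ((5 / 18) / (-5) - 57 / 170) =2581875 / 299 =8635.03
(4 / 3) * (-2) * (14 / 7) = -16 / 3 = -5.33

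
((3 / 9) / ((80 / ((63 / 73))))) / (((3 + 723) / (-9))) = -63 / 1413280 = -0.00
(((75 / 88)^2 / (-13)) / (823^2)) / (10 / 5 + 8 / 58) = -163125 / 4227660035456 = -0.00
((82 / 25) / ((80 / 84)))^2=741321 / 62500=11.86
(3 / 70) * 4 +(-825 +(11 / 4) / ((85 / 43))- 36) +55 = -1914561 / 2380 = -804.44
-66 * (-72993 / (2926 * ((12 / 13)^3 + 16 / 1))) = 481096863 / 4905040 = 98.08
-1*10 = -10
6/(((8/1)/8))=6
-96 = -96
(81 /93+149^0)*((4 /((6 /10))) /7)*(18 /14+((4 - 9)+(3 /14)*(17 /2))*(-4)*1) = 2320 /93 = 24.95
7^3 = 343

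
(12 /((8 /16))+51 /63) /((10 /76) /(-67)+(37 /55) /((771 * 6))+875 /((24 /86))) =112497581460 /14217386436239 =0.01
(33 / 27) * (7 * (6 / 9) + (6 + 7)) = 21.59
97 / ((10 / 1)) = 97 / 10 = 9.70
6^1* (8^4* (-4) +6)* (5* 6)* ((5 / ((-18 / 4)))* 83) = 271874800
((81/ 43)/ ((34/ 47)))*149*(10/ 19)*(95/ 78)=4727025/ 19006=248.71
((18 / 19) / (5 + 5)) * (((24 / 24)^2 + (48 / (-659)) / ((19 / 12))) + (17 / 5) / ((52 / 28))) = 20397816 / 77317175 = 0.26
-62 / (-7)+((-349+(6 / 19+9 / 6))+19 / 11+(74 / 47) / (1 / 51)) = -35247153 / 137522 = -256.30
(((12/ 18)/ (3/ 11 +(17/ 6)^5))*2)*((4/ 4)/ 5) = 0.00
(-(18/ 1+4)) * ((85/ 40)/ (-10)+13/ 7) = -10131/ 280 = -36.18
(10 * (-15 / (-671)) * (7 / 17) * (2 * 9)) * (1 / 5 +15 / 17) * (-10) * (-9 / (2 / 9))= 140842800 / 193919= 726.30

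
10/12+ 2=17/6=2.83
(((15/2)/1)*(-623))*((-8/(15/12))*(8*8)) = 1913856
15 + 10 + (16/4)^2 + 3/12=165/4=41.25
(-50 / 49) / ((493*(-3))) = 50 / 72471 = 0.00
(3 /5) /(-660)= -1 /1100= -0.00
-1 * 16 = -16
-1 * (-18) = 18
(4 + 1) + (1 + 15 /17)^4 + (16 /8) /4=3015883 /167042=18.05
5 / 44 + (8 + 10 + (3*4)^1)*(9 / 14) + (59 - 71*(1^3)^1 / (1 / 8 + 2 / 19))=-354113 / 1540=-229.94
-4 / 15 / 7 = -0.04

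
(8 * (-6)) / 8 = -6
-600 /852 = -0.70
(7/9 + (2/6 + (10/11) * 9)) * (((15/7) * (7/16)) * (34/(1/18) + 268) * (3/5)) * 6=27600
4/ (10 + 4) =2/ 7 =0.29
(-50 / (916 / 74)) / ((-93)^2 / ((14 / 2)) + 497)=-6475 / 2777312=-0.00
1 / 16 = 0.06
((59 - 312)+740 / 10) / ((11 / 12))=-2148 / 11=-195.27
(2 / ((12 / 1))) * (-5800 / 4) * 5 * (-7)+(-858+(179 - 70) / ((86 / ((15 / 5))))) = 1961867 / 258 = 7604.14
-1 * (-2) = 2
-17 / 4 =-4.25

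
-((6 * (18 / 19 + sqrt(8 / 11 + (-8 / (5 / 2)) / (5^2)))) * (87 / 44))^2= -12652862661 / 60061375-1226178 * sqrt(11330) / 632225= -417.11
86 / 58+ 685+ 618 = 37830 / 29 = 1304.48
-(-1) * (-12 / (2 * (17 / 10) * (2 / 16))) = -480 / 17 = -28.24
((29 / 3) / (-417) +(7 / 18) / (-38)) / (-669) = 353 / 7067316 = 0.00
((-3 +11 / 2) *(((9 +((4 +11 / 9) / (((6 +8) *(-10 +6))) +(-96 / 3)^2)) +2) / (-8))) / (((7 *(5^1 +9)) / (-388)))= 252972605 / 197568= 1280.43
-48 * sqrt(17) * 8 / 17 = -384 * sqrt(17) / 17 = -93.13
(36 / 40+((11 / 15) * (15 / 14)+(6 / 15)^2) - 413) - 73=-84727 / 175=-484.15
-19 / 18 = -1.06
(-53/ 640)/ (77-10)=-53/ 42880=-0.00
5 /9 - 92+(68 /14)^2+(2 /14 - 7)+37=-16630 /441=-37.71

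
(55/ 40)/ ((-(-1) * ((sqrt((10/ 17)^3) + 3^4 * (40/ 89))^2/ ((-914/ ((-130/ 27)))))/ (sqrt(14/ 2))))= -58847861922725691 * sqrt(1190)/ 157130622055149886000 + 9526576809410168931 * sqrt(7)/ 48347883709276888000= 0.51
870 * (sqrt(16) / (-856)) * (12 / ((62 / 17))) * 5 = -221850 / 3317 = -66.88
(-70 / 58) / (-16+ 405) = -35 / 11281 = -0.00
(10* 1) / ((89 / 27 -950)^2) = 7290 / 653364721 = 0.00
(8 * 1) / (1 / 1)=8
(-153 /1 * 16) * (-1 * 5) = 12240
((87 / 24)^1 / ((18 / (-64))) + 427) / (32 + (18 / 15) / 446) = 4155605 / 321147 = 12.94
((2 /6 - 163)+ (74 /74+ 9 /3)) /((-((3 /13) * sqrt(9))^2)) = 331.05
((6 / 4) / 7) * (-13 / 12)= -13 / 56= -0.23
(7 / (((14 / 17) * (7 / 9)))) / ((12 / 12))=153 / 14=10.93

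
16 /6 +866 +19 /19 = 2609 /3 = 869.67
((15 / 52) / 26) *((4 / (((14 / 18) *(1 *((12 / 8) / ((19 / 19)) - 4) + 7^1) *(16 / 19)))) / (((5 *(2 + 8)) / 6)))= 171 / 94640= 0.00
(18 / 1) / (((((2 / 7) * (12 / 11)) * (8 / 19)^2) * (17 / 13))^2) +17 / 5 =653552818341 / 189399040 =3450.67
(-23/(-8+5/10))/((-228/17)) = -391/1710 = -0.23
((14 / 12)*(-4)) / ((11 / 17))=-7.21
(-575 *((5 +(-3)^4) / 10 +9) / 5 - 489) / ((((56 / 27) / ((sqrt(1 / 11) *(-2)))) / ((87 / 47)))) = 843291 *sqrt(11) / 2068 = 1352.46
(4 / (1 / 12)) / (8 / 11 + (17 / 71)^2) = 2661648 / 43507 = 61.18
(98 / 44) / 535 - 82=-965091 / 11770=-82.00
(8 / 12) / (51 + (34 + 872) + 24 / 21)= 0.00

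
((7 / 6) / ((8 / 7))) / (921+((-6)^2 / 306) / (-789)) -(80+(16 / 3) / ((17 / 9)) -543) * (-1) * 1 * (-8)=12369977654967 / 3360116912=3681.41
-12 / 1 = -12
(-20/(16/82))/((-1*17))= 205/34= 6.03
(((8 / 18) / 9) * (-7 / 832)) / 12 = -7 / 202176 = -0.00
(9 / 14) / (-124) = -0.01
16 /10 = 8 /5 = 1.60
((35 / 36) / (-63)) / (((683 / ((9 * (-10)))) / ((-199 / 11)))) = -4975 / 135234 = -0.04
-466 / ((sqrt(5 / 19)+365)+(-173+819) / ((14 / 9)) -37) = -161235767 / 257176363+11417*sqrt(95) / 257176363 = -0.63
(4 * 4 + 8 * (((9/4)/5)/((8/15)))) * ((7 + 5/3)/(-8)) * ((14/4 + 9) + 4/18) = -270907/864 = -313.55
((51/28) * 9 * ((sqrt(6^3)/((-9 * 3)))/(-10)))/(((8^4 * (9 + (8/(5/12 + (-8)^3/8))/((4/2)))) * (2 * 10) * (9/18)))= 1853 * sqrt(6)/1862041600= 0.00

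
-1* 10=-10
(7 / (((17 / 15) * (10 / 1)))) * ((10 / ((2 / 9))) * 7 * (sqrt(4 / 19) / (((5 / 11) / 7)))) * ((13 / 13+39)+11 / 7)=4234923 * sqrt(19) / 323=57150.47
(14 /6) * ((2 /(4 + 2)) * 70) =490 /9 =54.44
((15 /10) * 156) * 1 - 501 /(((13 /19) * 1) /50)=-472908 /13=-36377.54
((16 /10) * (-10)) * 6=-96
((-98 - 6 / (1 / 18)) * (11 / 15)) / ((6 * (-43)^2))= -1133 / 83205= -0.01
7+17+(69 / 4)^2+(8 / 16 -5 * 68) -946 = -15423 / 16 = -963.94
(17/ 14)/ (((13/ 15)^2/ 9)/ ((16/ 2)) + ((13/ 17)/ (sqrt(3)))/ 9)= 20.41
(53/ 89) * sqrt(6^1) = 53 * sqrt(6)/ 89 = 1.46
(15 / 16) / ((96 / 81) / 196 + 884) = 3969 / 3742528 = 0.00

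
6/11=0.55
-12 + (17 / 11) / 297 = -11.99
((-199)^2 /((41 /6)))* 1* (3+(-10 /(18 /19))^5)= -612835947722056 /807003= -759397360.01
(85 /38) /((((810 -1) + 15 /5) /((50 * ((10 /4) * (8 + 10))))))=95625 /15428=6.20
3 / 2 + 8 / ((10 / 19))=167 / 10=16.70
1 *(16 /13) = 16 /13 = 1.23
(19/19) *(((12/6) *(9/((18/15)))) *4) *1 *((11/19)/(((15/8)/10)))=3520/19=185.26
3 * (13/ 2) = 39/ 2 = 19.50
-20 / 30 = -2 / 3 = -0.67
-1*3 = -3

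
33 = 33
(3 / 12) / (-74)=-1 / 296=-0.00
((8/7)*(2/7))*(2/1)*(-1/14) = -16/343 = -0.05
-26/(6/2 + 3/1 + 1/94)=-2444/565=-4.33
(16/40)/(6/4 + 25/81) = 324/1465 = 0.22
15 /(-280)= -3 /56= -0.05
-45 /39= -1.15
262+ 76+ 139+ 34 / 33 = 478.03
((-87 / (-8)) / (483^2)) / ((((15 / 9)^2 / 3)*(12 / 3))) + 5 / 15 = 20737583 / 62210400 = 0.33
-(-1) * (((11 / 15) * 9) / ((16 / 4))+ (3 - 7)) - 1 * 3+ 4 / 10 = -99 / 20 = -4.95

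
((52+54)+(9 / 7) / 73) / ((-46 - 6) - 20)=-54175 / 36792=-1.47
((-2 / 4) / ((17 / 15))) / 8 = -15 / 272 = -0.06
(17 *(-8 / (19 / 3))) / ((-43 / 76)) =37.95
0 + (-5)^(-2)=1/25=0.04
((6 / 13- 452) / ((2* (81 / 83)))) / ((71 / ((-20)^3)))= 1948840000 / 74763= 26066.90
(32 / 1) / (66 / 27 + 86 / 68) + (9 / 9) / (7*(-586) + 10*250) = 15685649 / 1818270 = 8.63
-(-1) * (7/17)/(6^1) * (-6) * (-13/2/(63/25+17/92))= 104650/105757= 0.99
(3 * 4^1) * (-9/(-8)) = 27/2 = 13.50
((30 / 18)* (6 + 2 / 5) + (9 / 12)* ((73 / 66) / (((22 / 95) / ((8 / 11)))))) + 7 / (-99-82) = 19128107 / 1445466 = 13.23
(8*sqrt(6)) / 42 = 4*sqrt(6) / 21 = 0.47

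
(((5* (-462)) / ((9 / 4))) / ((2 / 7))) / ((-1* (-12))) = -2695 / 9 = -299.44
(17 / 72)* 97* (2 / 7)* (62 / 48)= 51119 / 6048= 8.45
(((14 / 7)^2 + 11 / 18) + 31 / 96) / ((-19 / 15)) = -7105 / 1824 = -3.90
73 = 73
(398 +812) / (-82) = -605 / 41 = -14.76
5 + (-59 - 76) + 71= -59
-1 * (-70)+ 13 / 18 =1273 / 18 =70.72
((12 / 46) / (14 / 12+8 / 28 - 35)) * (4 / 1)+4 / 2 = 63806 / 32407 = 1.97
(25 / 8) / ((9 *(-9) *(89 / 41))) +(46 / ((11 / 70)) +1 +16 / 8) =187595741 / 634392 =295.71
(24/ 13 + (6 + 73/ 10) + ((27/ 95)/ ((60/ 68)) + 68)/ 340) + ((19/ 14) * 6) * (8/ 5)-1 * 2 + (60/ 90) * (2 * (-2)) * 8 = 13077307/ 2593500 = 5.04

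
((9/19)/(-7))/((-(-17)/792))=-7128/2261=-3.15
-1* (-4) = 4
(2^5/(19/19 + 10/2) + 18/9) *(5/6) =55/9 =6.11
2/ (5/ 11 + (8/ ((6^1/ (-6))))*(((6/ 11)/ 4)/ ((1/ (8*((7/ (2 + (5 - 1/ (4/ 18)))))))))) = -110/ 1319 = -0.08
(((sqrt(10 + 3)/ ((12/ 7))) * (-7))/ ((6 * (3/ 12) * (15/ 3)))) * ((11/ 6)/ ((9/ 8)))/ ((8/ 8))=-1078 * sqrt(13)/ 1215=-3.20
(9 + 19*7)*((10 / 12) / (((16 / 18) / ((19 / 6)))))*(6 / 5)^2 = 12141 / 20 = 607.05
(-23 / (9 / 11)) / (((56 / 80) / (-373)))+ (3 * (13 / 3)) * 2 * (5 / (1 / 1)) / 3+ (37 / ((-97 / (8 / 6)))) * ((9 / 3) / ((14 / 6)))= 91798744 / 6111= 15021.89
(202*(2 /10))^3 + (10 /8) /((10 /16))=8242658 /125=65941.26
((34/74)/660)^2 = 289/596336400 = 0.00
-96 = -96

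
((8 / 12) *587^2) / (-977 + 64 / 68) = -11715346 / 49779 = -235.35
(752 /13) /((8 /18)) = 1692 /13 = 130.15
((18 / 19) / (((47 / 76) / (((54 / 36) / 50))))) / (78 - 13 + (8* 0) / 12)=54 / 76375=0.00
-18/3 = -6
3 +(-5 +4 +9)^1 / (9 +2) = 41 / 11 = 3.73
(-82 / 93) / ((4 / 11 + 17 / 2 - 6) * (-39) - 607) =1804 / 1470423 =0.00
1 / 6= 0.17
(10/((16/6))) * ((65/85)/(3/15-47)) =-25/408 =-0.06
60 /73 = 0.82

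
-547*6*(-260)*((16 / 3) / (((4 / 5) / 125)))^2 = 1777750000000 / 3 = 592583333333.33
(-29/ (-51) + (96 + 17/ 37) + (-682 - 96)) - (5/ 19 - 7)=-674.24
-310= -310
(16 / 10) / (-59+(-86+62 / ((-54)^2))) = -11664 / 1056895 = -0.01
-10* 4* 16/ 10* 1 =-64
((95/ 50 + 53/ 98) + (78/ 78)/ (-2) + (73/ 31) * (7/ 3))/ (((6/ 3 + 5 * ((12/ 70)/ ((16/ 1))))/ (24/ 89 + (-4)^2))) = 1962520736/ 33314925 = 58.91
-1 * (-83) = 83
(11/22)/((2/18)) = 9/2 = 4.50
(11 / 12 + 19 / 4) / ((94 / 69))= 391 / 94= 4.16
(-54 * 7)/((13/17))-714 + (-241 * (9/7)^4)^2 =32412002337105/74942413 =432492.11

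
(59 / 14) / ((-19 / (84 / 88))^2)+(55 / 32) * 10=12019709 / 698896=17.20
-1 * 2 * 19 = -38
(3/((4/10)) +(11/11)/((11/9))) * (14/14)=183/22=8.32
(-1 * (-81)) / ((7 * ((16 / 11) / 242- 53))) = -0.22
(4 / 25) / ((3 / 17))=68 / 75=0.91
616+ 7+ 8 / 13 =8107 / 13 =623.62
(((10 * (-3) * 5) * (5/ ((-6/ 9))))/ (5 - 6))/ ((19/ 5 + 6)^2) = -28125/ 2401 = -11.71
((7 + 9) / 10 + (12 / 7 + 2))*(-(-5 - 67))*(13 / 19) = 174096 / 665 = 261.80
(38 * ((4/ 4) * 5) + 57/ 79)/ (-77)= -15067/ 6083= -2.48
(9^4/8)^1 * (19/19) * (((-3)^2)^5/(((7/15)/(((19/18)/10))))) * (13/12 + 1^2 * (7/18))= 14449349349/896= 16126505.97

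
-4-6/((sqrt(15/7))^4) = -5.31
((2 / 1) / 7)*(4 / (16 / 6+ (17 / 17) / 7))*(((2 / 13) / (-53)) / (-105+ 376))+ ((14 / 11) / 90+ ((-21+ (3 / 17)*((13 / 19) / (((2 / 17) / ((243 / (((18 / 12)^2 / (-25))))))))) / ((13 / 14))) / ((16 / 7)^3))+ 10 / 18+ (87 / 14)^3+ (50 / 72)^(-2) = -27808103968912492727 / 3032579221351680000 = -9.17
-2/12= -1/6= -0.17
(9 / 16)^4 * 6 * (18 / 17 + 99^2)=3279876705 / 557056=5887.88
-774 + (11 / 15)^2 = -174029 / 225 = -773.46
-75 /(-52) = 75 /52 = 1.44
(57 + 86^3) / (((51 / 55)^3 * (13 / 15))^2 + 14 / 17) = 7483406523703515625 / 15305350313447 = 488940.56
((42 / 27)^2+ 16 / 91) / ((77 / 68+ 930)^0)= 19132 / 7371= 2.60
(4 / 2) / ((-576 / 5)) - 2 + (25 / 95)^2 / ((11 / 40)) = -2019151 / 1143648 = -1.77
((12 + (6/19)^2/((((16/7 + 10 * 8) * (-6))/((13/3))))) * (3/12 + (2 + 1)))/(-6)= -16217825/2495232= -6.50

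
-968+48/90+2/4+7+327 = -18989/30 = -632.97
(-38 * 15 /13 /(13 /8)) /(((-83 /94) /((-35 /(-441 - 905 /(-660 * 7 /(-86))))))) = 277244352 /118682447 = 2.34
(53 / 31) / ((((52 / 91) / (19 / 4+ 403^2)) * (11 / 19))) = 4579418095 / 5456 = 839336.16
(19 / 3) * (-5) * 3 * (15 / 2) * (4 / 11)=-2850 / 11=-259.09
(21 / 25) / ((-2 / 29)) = -609 / 50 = -12.18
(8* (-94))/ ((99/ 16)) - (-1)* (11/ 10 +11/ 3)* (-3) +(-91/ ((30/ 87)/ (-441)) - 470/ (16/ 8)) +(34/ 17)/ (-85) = 976216081/ 8415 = 116009.04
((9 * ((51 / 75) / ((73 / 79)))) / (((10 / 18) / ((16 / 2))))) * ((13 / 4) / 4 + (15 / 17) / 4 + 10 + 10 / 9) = 21137319 / 18250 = 1158.21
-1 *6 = -6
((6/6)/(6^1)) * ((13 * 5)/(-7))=-65/42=-1.55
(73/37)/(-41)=-0.05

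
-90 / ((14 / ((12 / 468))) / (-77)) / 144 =55 / 624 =0.09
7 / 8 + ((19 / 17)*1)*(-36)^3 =-7091593 / 136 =-52144.07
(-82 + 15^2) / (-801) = -143 / 801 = -0.18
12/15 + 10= 54/5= 10.80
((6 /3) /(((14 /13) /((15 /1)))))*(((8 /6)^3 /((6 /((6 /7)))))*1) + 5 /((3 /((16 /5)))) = 6512 /441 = 14.77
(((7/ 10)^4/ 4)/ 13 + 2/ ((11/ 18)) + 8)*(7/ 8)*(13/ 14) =64506411/ 7040000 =9.16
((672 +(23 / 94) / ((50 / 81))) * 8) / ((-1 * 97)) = -6320526 / 113975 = -55.46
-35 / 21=-5 / 3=-1.67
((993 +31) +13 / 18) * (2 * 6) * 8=295120 / 3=98373.33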